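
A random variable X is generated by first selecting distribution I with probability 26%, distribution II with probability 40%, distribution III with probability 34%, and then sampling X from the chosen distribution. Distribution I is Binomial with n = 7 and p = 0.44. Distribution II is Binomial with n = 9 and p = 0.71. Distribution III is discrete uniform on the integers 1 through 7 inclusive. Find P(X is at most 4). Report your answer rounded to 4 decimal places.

Conditional on each component, P(X ≤ 4): I: 0.859755; II: 0.0870218; III: 0.571429.
By total probability, P(X ≤ 4) = 0.26·0.859755 + 0.4·0.0870218 + 0.34·0.571429 = 0.452631.

0.4526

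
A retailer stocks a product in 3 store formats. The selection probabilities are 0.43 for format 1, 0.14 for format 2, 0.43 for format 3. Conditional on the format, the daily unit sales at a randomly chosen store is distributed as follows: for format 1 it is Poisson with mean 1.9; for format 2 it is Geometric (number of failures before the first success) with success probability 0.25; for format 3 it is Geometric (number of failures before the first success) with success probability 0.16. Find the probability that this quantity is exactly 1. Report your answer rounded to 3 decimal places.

Conditional on each format, P(X = 1): 1: 0.28418; 2: 0.1875; 3: 0.1344.
By total probability, P(X = 1) = 0.43·0.28418 + 0.14·0.1875 + 0.43·0.1344 = 0.20624.

0.206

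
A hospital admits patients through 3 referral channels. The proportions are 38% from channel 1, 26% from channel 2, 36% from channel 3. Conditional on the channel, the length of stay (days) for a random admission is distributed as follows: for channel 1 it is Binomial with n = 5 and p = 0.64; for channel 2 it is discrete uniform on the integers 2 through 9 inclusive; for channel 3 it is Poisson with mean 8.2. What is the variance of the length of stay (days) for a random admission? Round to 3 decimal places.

9.380

Per component, 1: μ=3.2, E[X²]=11.392; 2: μ=5.5, E[X²]=35.5; 3: μ=8.2, E[X²]=75.44.
E[X] = 0.38·3.2 + 0.26·5.5 + 0.36·8.2 = 5.598.
E[X²] = 0.38·11.392 + 0.26·35.5 + 0.36·75.44 = 40.7174.
Var(X) = E[X²] − (E[X])² = 40.7174 − 31.3376 = 9.37976.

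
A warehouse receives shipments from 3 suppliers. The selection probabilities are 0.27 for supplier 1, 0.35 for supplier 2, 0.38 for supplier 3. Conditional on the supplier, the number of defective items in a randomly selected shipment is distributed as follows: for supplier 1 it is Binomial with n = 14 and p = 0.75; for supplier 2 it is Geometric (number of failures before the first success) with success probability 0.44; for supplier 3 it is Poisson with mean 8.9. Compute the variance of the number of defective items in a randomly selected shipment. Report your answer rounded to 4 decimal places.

Per component, 1: μ=10.5, E[X²]=112.875; 2: μ=1.27273, E[X²]=4.5124; 3: μ=8.9, E[X²]=88.11.
E[X] = 0.27·10.5 + 0.35·1.27273 + 0.38·8.9 = 6.66245.
E[X²] = 0.27·112.875 + 0.35·4.5124 + 0.38·88.11 = 65.5374.
Var(X) = E[X²] − (E[X])² = 65.5374 − 44.3883 = 21.1491.

21.1491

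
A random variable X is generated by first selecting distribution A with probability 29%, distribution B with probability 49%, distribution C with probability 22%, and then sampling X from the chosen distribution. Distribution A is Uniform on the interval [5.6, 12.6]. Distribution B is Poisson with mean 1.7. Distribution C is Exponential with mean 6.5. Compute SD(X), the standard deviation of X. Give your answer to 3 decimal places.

Per component, A: μ=9.1, E[X²]=86.8933; B: μ=1.7, E[X²]=4.59; C: μ=6.5, E[X²]=84.5.
E[X] = 0.29·9.1 + 0.49·1.7 + 0.22·6.5 = 4.902.
E[X²] = 0.29·86.8933 + 0.49·4.59 + 0.22·84.5 = 46.0382.
Var(X) = E[X²] − (E[X])² = 46.0382 − 24.0296 = 22.0086.
SD(X) = √22.0086 = 4.69133.

4.691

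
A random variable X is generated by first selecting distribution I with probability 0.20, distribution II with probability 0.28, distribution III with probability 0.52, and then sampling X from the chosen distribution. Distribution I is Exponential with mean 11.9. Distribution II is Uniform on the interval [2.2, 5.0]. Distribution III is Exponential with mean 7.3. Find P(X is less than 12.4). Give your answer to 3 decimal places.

Conditional on each component, P(X < 12.4): I: 0.647257; II: 1; III: 0.817066.
By total probability, P(X < 12.4) = 0.2·0.647257 + 0.28·1 + 0.52·0.817066 = 0.834326.

0.834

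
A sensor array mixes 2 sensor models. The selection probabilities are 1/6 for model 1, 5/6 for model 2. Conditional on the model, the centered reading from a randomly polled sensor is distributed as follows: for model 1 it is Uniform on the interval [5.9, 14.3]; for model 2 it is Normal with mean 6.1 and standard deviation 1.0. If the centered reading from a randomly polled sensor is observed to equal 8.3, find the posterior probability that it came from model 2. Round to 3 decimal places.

Likelihoods f(8.3 | ·): 1: 0.119048; 2: 0.0354746.
Posterior ∝ prior × likelihood. Numerator for 2: 0.833333·0.0354746 = 0.0295622.
Normalizing constant: 0.166667·0.119048 + 0.833333·0.0354746 = 0.0494034.
P(2 | observation) = 0.0295622 / 0.0494034 = 0.598383.

0.598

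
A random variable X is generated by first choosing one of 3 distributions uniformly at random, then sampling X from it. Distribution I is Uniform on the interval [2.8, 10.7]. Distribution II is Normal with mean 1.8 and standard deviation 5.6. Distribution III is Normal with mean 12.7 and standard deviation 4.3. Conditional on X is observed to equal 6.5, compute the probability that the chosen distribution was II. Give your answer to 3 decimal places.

Likelihoods f(6.5 | ·): I: 0.126582; II: 0.0500914; III: 0.0328096.
Posterior ∝ prior × likelihood. Numerator for II: 0.333333·0.0500914 = 0.0166971.
Normalizing constant: 0.333333·0.126582 + 0.333333·0.0500914 + 0.333333·0.0328096 = 0.0698278.
P(II | observation) = 0.0166971 / 0.0698278 = 0.239119.

0.239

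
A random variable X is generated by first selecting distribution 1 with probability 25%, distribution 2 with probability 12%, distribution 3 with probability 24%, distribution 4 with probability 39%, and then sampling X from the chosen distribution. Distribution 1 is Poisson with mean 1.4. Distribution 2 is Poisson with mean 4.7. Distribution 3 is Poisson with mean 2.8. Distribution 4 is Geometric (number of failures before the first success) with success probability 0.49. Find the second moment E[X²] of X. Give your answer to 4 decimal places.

7.8593

For each component E[X²] = Var + (mean)², giving 1: 3.36; 2: 26.79; 3: 10.64; 4: 3.20741.
Overall E[X²] = 0.25·3.36 + 0.12·26.79 + 0.24·10.64 + 0.39·3.20741 = 7.85929.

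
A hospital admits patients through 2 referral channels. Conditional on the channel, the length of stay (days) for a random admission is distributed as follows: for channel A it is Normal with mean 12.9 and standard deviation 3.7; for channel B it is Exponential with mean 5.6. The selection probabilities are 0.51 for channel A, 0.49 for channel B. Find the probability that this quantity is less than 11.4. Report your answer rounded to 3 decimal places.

0.601

Conditional on each channel, P(X < 11.4): A: 0.34259; B: 0.869413.
By total probability, P(X < 11.4) = 0.51·0.34259 + 0.49·0.869413 = 0.600733.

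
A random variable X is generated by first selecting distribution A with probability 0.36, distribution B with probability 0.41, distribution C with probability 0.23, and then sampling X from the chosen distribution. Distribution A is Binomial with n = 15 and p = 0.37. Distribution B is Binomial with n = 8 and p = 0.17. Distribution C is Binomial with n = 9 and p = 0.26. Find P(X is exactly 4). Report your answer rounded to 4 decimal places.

0.0979

Conditional on each component, P(X = 4): A: 0.15874; B: 0.0277464; C: 0.127768.
By total probability, P(X = 4) = 0.36·0.15874 + 0.41·0.0277464 + 0.23·0.127768 = 0.097909.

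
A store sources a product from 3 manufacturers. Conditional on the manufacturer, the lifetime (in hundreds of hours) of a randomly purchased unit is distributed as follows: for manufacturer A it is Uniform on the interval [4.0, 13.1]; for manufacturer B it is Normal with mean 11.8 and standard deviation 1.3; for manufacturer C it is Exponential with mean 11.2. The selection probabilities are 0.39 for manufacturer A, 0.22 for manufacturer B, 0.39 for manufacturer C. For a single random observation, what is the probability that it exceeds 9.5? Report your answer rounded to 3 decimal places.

Conditional on each manufacturer, P(X > 9.5): A: 0.395604; B: 0.961572; C: 0.428179.
By total probability, P(X > 9.5) = 0.39·0.395604 + 0.22·0.961572 + 0.39·0.428179 = 0.532821.

0.533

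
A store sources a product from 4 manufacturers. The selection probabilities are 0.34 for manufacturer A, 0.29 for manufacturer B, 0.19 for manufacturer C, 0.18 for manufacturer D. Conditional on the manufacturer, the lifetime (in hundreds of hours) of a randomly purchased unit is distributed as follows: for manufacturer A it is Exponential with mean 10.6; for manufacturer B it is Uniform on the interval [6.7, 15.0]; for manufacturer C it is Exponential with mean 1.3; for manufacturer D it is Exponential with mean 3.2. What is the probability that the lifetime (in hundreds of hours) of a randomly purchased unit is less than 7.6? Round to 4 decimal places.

0.5582

Conditional on each manufacturer, P(X < 7.6): A: 0.511776; B: 0.108434; C: 0.997109; D: 0.906986.
By total probability, P(X < 7.6) = 0.34·0.511776 + 0.29·0.108434 + 0.19·0.997109 + 0.18·0.906986 = 0.558158.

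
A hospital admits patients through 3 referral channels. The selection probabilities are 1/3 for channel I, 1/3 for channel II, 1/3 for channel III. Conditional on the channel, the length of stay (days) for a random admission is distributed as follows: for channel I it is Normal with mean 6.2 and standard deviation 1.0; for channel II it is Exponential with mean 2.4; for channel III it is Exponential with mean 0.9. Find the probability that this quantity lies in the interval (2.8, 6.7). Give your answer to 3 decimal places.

0.328

Conditional on each channel, P(2.8 < X < 6.7): I: 0.691126; II: 0.250084; III: 0.0439667.
By total probability, P(2.8 < X < 6.7) = 0.333333·0.691126 + 0.333333·0.250084 + 0.333333·0.0439667 = 0.328392.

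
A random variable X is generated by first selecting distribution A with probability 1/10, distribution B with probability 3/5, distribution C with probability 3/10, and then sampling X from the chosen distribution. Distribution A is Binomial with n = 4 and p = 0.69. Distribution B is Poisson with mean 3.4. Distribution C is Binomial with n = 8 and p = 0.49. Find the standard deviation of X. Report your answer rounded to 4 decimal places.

1.6849

Per component, A: μ=2.76, E[X²]=8.4732; B: μ=3.4, E[X²]=14.96; C: μ=3.92, E[X²]=17.3656.
E[X] = 0.1·2.76 + 0.6·3.4 + 0.3·3.92 = 3.492.
E[X²] = 0.1·8.4732 + 0.6·14.96 + 0.3·17.3656 = 15.033.
Var(X) = E[X²] − (E[X])² = 15.033 − 12.1941 = 2.83894.
SD(X) = √2.83894 = 1.68491.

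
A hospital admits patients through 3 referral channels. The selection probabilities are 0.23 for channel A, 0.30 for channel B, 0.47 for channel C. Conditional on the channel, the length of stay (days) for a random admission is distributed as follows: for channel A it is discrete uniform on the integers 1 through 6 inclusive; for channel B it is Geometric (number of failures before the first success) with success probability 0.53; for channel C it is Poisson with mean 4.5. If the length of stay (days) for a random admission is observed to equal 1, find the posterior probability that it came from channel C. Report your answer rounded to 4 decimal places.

Likelihoods P(X=1 | ·): A: 0.166667; B: 0.2491; C: 0.0499905.
Posterior ∝ prior × likelihood. Numerator for C: 0.47·0.0499905 = 0.0234955.
Normalizing constant: 0.23·0.166667 + 0.3·0.2491 + 0.47·0.0499905 = 0.136559.
P(C | observation) = 0.0234955 / 0.136559 = 0.172054.

0.1721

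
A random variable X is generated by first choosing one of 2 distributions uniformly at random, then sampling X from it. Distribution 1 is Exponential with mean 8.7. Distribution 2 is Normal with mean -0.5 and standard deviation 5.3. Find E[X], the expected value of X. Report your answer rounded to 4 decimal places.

Component means — 1: 8.7; 2: -0.5.
E[X] = 0.5·8.7 + 0.5·-0.5 = 4.1.

4.1000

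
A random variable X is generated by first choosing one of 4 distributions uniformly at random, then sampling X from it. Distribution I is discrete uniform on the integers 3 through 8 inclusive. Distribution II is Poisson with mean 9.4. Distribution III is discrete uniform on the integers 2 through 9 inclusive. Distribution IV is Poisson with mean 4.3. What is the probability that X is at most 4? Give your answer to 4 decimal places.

Conditional on each component, P(X ≤ 4): I: 0.333333; II: 0.0428778; III: 0.375; IV: 0.570438.
By total probability, P(X ≤ 4) = 0.25·0.333333 + 0.25·0.0428778 + 0.25·0.375 + 0.25·0.570438 = 0.330412.

0.3304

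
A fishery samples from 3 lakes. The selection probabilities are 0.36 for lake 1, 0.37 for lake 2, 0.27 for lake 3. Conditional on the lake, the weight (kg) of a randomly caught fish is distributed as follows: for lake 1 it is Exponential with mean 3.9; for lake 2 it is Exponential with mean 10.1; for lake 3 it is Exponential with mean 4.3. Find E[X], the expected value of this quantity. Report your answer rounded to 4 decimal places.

6.3020

Component means — 1: 3.9; 2: 10.1; 3: 4.3.
E[X] = 0.36·3.9 + 0.37·10.1 + 0.27·4.3 = 6.302.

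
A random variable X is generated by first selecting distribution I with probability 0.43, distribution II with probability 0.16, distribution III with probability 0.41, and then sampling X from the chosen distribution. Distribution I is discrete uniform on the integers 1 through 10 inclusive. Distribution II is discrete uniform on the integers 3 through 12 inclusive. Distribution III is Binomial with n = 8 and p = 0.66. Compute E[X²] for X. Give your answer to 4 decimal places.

39.0412

For each component E[X²] = Var + (mean)², giving I: 38.5; II: 64.5; III: 29.6736.
Overall E[X²] = 0.43·38.5 + 0.16·64.5 + 0.41·29.6736 = 39.0412.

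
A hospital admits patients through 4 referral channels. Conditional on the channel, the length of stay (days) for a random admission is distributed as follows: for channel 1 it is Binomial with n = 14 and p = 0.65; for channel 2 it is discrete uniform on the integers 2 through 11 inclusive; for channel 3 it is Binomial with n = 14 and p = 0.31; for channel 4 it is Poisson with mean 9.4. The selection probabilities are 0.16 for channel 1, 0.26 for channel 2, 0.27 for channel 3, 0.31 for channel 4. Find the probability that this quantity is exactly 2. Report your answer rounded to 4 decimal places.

Conditional on each channel, P(X = 2): 1: 0.000129923; 2: 0.1; 3: 0.101848; 4: 0.00365475.
By total probability, P(X = 2) = 0.16·0.000129923 + 0.26·0.1 + 0.27·0.101848 + 0.31·0.00365475 = 0.0546528.

0.0547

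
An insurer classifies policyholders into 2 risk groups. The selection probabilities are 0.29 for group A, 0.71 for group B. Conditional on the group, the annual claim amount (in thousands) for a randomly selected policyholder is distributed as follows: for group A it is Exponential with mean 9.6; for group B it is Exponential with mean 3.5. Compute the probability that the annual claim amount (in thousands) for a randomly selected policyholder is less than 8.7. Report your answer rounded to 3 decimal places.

0.824

Conditional on each group, P(X < 8.7): A: 0.595963; B: 0.916734.
By total probability, P(X < 8.7) = 0.29·0.595963 + 0.71·0.916734 = 0.823711.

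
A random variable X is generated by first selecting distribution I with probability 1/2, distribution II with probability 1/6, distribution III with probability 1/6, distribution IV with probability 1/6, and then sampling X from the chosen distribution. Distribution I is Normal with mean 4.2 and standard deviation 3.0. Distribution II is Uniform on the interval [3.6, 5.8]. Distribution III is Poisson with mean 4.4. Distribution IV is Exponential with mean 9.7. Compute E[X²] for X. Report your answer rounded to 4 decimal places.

For each component E[X²] = Var + (mean)², giving I: 26.64; II: 22.4933; III: 23.76; IV: 188.18.
Overall E[X²] = 0.5·26.64 + 0.166667·22.4933 + 0.166667·23.76 + 0.166667·188.18 = 52.3922.

52.3922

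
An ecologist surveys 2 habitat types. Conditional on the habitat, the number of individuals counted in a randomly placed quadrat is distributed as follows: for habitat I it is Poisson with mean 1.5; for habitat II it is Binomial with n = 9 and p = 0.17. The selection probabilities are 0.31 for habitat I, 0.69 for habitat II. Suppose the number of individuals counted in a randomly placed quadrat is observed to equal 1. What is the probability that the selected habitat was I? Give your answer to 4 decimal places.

Likelihoods P(X=1 | ·): I: 0.334695; II: 0.344601.
Posterior ∝ prior × likelihood. Numerator for I: 0.31·0.334695 = 0.103756.
Normalizing constant: 0.31·0.334695 + 0.69·0.344601 = 0.34153.
P(I | observation) = 0.103756 / 0.34153 = 0.303796.

0.3038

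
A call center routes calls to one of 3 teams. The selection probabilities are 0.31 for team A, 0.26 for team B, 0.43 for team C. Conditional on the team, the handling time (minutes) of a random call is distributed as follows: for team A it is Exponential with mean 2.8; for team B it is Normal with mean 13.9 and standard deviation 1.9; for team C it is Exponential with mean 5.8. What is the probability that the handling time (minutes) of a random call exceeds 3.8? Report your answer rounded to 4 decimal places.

0.5631

Conditional on each team, P(X > 3.8): A: 0.257395; B: 1; C: 0.519353.
By total probability, P(X > 3.8) = 0.31·0.257395 + 0.26·1 + 0.43·0.519353 = 0.563114.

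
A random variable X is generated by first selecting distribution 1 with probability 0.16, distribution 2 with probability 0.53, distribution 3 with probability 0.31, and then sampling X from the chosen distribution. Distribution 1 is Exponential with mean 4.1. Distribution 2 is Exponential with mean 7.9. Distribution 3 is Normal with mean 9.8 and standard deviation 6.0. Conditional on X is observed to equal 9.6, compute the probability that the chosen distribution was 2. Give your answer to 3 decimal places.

Likelihoods f(9.6 | ·): 1: 0.0234602; 2: 0.0375511; 3: 0.0664535.
Posterior ∝ prior × likelihood. Numerator for 2: 0.53·0.0375511 = 0.0199021.
Normalizing constant: 0.16·0.0234602 + 0.53·0.0375511 + 0.31·0.0664535 = 0.0442563.
P(2 | observation) = 0.0199021 / 0.0442563 = 0.449701.

0.450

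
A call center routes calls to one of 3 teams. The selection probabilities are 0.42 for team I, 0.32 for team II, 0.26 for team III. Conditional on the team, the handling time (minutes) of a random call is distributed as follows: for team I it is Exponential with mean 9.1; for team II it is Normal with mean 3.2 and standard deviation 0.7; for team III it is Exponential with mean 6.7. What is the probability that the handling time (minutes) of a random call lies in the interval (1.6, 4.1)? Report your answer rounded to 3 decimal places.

0.433

Conditional on each team, P(1.6 < X < 4.1): I: 0.201488; II: 0.889593; III: 0.24527.
By total probability, P(1.6 < X < 4.1) = 0.42·0.201488 + 0.32·0.889593 + 0.26·0.24527 = 0.433065.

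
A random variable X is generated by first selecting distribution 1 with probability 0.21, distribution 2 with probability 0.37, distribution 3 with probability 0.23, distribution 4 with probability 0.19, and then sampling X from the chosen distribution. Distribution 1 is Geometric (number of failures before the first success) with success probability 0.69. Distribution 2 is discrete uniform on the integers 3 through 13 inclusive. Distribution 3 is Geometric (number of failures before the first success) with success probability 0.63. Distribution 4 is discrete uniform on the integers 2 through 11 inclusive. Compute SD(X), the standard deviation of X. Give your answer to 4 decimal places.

4.2276

Per component, 1: μ=0.449275, E[X²]=0.852972; 2: μ=8, E[X²]=74; 3: μ=0.587302, E[X²]=1.27715; 4: μ=6.5, E[X²]=50.5.
E[X] = 0.21·0.449275 + 0.37·8 + 0.23·0.587302 + 0.19·6.5 = 4.42443.
E[X²] = 0.21·0.852972 + 0.37·74 + 0.23·1.27715 + 0.19·50.5 = 37.4479.
Var(X) = E[X²] − (E[X])² = 37.4479 − 19.5756 = 17.8723.
SD(X) = √17.8723 = 4.22757.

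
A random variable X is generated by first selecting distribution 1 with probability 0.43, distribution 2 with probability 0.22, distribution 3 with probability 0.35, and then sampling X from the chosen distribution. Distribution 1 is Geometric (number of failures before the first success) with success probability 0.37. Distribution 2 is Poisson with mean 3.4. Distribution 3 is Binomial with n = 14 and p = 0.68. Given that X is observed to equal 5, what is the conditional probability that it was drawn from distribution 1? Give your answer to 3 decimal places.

0.335

Likelihoods P(X=5 | ·): 1: 0.0367202; 2: 0.126361; 3: 0.0102414.
Posterior ∝ prior × likelihood. Numerator for 1: 0.43·0.0367202 = 0.0157897.
Normalizing constant: 0.43·0.0367202 + 0.22·0.126361 + 0.35·0.0102414 = 0.0471735.
P(1 | observation) = 0.0157897 / 0.0471735 = 0.334715.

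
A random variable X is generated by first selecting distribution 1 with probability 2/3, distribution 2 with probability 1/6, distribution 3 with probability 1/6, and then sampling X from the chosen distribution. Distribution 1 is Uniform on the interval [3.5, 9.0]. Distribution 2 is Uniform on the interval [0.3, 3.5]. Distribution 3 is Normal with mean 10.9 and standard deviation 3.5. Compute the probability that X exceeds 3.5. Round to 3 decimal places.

Conditional on each component, P(X > 3.5): 1: 1; 2: 0; 3: 0.982755.
By total probability, P(X > 3.5) = 0.666667·1 + 0.166667·0 + 0.166667·0.982755 = 0.830459.

0.830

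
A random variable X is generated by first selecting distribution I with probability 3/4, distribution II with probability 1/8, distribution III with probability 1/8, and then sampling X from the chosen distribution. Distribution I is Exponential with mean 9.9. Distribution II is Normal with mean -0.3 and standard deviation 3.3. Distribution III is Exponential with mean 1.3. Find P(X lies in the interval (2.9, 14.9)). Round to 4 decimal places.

0.4272

Conditional on each component, P(2.9 < X < 14.9): I: 0.524069; II: 0.166097; III: 0.107435.
By total probability, P(2.9 < X < 14.9) = 0.75·0.524069 + 0.125·0.166097 + 0.125·0.107435 = 0.427243.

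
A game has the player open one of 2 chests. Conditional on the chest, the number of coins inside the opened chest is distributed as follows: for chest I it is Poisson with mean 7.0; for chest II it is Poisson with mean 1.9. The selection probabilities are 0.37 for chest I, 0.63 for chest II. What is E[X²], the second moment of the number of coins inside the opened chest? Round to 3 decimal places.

For each component E[X²] = Var + (mean)², giving I: 56; II: 5.51.
Overall E[X²] = 0.37·56 + 0.63·5.51 = 24.1913.

24.191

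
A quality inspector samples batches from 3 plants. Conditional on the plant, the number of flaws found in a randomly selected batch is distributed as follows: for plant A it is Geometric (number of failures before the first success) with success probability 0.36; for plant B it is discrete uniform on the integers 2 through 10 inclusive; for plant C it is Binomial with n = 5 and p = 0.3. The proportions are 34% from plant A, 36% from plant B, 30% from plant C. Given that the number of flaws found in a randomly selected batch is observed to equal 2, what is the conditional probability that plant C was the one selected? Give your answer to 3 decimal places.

0.507

Likelihoods P(X=2 | ·): A: 0.147456; B: 0.111111; C: 0.3087.
Posterior ∝ prior × likelihood. Numerator for C: 0.3·0.3087 = 0.09261.
Normalizing constant: 0.34·0.147456 + 0.36·0.111111 + 0.3·0.3087 = 0.182745.
P(C | observation) = 0.09261 / 0.182745 = 0.506772.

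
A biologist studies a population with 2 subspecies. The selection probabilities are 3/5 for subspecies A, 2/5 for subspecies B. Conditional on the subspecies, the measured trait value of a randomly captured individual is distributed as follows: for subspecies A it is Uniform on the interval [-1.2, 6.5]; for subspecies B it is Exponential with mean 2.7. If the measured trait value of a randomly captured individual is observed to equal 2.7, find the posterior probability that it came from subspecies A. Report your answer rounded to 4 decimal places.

0.5884

Likelihoods f(2.7 | ·): A: 0.12987; B: 0.136252.
Posterior ∝ prior × likelihood. Numerator for A: 0.6·0.12987 = 0.0779221.
Normalizing constant: 0.6·0.12987 + 0.4·0.136252 = 0.132423.
P(A | observation) = 0.0779221 / 0.132423 = 0.588434.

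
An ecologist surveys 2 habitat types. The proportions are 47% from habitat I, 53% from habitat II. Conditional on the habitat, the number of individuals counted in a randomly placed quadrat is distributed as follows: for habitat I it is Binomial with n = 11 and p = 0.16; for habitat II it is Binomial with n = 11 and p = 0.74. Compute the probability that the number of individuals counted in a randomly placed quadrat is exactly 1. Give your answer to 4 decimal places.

0.1447

Conditional on each habitat, P(X = 1): I: 0.307826; II: 1.1491e-05.
By total probability, P(X = 1) = 0.47·0.307826 + 0.53·1.1491e-05 = 0.144684.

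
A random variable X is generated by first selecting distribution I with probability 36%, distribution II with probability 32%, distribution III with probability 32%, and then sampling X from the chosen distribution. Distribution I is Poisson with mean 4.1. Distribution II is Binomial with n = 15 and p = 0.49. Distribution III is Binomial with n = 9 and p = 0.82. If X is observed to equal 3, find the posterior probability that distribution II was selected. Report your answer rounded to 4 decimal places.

0.0713

Likelihoods P(X=3 | ·): I: 0.190368; II: 0.0165746; III: 0.00157527.
Posterior ∝ prior × likelihood. Numerator for II: 0.32·0.0165746 = 0.00530386.
Normalizing constant: 0.36·0.190368 + 0.32·0.0165746 + 0.32·0.00157527 = 0.0743403.
P(II | observation) = 0.00530386 / 0.0743403 = 0.0713457.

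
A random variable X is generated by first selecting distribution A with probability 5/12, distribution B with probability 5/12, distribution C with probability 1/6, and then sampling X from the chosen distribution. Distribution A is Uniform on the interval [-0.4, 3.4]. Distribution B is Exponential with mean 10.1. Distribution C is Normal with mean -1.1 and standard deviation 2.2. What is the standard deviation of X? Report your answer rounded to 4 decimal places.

8.1138

Per component, A: μ=1.5, E[X²]=3.45333; B: μ=10.1, E[X²]=204.02; C: μ=-1.1, E[X²]=6.05.
E[X] = 0.416667·1.5 + 0.416667·10.1 + 0.166667·-1.1 = 4.65.
E[X²] = 0.416667·3.45333 + 0.416667·204.02 + 0.166667·6.05 = 87.4556.
Var(X) = E[X²] − (E[X])² = 87.4556 − 21.6225 = 65.8331.
SD(X) = √65.8331 = 8.11376.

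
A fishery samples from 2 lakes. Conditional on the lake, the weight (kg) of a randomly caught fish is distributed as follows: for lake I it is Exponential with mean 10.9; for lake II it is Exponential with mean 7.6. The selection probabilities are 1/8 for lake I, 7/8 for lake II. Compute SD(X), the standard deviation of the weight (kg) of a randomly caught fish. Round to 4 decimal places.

8.1598

Per component, I: μ=10.9, E[X²]=237.62; II: μ=7.6, E[X²]=115.52.
E[X] = 0.125·10.9 + 0.875·7.6 = 8.0125.
E[X²] = 0.125·237.62 + 0.875·115.52 = 130.782.
Var(X) = E[X²] − (E[X])² = 130.782 − 64.2002 = 66.5823.
SD(X) = √66.5823 = 8.1598.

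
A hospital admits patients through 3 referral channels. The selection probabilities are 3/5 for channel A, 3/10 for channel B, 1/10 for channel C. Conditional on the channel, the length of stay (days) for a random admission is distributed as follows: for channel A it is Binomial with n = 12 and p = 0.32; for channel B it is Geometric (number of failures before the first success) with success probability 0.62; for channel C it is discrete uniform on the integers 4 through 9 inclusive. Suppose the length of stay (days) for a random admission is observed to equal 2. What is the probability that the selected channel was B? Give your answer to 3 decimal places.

Likelihoods P(X=2 | ·): A: 0.142867; B: 0.089528; C: 0.
Posterior ∝ prior × likelihood. Numerator for B: 0.3·0.089528 = 0.0268584.
Normalizing constant: 0.6·0.142867 + 0.3·0.089528 + 0.1·0 = 0.112579.
P(B | observation) = 0.0268584 / 0.112579 = 0.238574.

0.239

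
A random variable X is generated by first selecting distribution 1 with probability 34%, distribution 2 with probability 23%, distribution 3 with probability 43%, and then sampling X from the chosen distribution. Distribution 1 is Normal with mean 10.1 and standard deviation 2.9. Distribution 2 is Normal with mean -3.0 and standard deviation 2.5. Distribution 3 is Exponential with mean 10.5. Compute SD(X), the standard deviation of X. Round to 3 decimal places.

9.120

Per component, 1: μ=10.1, E[X²]=110.42; 2: μ=-3, E[X²]=15.25; 3: μ=10.5, E[X²]=220.5.
E[X] = 0.34·10.1 + 0.23·-3 + 0.43·10.5 = 7.259.
E[X²] = 0.34·110.42 + 0.23·15.25 + 0.43·220.5 = 135.865.
Var(X) = E[X²] − (E[X])² = 135.865 − 52.6931 = 83.1722.
SD(X) = √83.1722 = 9.11988.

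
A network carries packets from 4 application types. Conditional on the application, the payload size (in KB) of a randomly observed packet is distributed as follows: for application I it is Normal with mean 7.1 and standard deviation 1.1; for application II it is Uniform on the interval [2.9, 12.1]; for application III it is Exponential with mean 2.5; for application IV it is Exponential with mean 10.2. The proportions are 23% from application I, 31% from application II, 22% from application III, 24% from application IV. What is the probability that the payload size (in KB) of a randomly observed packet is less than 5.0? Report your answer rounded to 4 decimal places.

0.3605

Conditional on each application, P(X < 5.0): I: 0.0281252; II: 0.228261; III: 0.864665; IV: 0.387494.
By total probability, P(X < 5.0) = 0.23·0.0281252 + 0.31·0.228261 + 0.22·0.864665 + 0.24·0.387494 = 0.360454.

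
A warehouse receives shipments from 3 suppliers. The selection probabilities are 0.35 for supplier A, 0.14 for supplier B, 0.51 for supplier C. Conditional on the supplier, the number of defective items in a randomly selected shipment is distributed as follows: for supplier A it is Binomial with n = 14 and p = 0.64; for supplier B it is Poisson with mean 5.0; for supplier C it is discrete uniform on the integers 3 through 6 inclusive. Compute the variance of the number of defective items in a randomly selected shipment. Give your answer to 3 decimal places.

Per component, A: μ=8.96, E[X²]=83.5072; B: μ=5, E[X²]=30; C: μ=4.5, E[X²]=21.5.
E[X] = 0.35·8.96 + 0.14·5 + 0.51·4.5 = 6.131.
E[X²] = 0.35·83.5072 + 0.14·30 + 0.51·21.5 = 44.3925.
Var(X) = E[X²] − (E[X])² = 44.3925 − 37.5892 = 6.80336.

6.803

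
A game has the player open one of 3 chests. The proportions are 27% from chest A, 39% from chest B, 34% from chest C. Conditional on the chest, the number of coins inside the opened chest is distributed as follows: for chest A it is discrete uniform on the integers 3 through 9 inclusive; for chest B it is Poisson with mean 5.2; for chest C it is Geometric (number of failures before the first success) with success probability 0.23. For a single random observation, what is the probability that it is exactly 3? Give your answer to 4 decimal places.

Conditional on each chest, P(X = 3): A: 0.142857; B: 0.129279; C: 0.105003.
By total probability, P(X = 3) = 0.27·0.142857 + 0.39·0.129279 + 0.34·0.105003 = 0.124691.

0.1247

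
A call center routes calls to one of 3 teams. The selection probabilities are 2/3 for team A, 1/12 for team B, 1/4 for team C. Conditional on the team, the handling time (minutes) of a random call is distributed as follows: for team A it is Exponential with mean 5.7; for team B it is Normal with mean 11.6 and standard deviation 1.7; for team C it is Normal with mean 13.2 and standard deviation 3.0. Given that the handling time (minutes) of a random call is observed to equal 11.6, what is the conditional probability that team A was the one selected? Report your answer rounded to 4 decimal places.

Likelihoods f(11.6 | ·): A: 0.0229244; B: 0.234672; C: 0.115351.
Posterior ∝ prior × likelihood. Numerator for A: 0.666667·0.0229244 = 0.0152829.
Normalizing constant: 0.666667·0.0229244 + 0.0833333·0.234672 + 0.25·0.115351 = 0.0636767.
P(A | observation) = 0.0152829 / 0.0636767 = 0.240008.

0.2400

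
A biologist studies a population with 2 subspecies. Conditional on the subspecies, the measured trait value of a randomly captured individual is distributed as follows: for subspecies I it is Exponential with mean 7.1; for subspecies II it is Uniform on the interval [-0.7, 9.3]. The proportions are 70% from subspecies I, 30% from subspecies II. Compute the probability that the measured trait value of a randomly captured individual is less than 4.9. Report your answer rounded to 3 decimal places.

0.517

Conditional on each subspecies, P(X < 4.9): I: 0.498495; II: 0.56.
By total probability, P(X < 4.9) = 0.7·0.498495 + 0.3·0.56 = 0.516946.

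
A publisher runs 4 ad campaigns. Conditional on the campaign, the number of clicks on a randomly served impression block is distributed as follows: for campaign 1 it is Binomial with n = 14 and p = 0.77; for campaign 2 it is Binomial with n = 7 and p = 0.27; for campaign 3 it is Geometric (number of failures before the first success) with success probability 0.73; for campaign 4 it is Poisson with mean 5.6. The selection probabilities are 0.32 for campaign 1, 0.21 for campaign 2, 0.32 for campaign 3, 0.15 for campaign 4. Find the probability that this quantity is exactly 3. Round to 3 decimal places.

Conditional on each campaign, P(X = 3): 1: 1.58336e-05; 2: 0.195637; 3: 0.0143686; 4: 0.108234.
By total probability, P(X = 3) = 0.32·1.58336e-05 + 0.21·0.195637 + 0.32·0.0143686 + 0.15·0.108234 = 0.0619219.

0.062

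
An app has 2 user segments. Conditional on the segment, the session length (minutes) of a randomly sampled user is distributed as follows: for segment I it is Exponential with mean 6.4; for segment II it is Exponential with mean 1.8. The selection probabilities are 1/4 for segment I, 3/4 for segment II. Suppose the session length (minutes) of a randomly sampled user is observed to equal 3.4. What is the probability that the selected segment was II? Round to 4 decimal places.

Likelihoods f(3.4 | ·): I: 0.0918546; II: 0.0840221.
Posterior ∝ prior × likelihood. Numerator for II: 0.75·0.0840221 = 0.0630166.
Normalizing constant: 0.25·0.0918546 + 0.75·0.0840221 = 0.0859802.
P(II | observation) = 0.0630166 / 0.0859802 = 0.732919.

0.7329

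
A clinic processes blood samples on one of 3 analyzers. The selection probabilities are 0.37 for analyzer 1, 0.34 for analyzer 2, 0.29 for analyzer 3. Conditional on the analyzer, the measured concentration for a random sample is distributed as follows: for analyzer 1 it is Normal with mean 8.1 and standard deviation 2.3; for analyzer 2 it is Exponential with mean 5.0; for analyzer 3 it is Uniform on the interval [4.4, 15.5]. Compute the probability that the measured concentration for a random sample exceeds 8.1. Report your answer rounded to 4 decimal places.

0.4456

Conditional on each analyzer, P(X > 8.1): 1: 0.5; 2: 0.197899; 3: 0.666667.
By total probability, P(X > 8.1) = 0.37·0.5 + 0.34·0.197899 + 0.29·0.666667 = 0.445619.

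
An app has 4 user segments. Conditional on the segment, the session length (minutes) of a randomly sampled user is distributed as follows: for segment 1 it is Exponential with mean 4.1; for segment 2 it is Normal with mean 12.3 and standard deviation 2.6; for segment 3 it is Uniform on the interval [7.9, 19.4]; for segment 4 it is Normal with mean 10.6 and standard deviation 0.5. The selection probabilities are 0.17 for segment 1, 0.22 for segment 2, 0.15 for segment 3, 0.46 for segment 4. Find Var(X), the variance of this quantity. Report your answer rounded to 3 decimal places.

Per component, 1: μ=4.1, E[X²]=33.62; 2: μ=12.3, E[X²]=158.05; 3: μ=13.65, E[X²]=197.343; 4: μ=10.6, E[X²]=112.61.
E[X] = 0.17·4.1 + 0.22·12.3 + 0.15·13.65 + 0.46·10.6 = 10.3265.
E[X²] = 0.17·33.62 + 0.22·158.05 + 0.15·197.343 + 0.46·112.61 = 121.888.
Var(X) = E[X²] − (E[X])² = 121.888 − 106.637 = 15.2519.

15.252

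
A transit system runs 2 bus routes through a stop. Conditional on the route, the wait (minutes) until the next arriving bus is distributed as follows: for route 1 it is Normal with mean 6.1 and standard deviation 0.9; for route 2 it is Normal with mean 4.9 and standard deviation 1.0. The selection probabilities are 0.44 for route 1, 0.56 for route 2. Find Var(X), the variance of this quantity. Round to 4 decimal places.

Per component, 1: μ=6.1, E[X²]=38.02; 2: μ=4.9, E[X²]=25.01.
E[X] = 0.44·6.1 + 0.56·4.9 = 5.428.
E[X²] = 0.44·38.02 + 0.56·25.01 = 30.7344.
Var(X) = E[X²] − (E[X])² = 30.7344 − 29.4632 = 1.27122.

1.2712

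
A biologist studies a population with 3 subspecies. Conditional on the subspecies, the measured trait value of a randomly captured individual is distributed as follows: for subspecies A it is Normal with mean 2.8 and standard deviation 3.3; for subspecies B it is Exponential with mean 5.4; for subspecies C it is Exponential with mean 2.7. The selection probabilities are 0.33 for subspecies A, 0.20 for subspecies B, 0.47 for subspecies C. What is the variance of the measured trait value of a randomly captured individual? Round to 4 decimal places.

Per component, A: μ=2.8, E[X²]=18.73; B: μ=5.4, E[X²]=58.32; C: μ=2.7, E[X²]=14.58.
E[X] = 0.33·2.8 + 0.2·5.4 + 0.47·2.7 = 3.273.
E[X²] = 0.33·18.73 + 0.2·58.32 + 0.47·14.58 = 24.6975.
Var(X) = E[X²] − (E[X])² = 24.6975 − 10.7125 = 13.985.

13.9850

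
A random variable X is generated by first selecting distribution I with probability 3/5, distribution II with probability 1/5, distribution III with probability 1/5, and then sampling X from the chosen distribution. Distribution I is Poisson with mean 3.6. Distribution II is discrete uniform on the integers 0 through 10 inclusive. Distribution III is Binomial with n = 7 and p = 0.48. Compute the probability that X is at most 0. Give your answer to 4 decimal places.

0.0366

Conditional on each component, P(X ≤ 0): I: 0.0273237; II: 0.0909091; III: 0.0102807.
By total probability, P(X ≤ 0) = 0.6·0.0273237 + 0.2·0.0909091 + 0.2·0.0102807 = 0.0366322.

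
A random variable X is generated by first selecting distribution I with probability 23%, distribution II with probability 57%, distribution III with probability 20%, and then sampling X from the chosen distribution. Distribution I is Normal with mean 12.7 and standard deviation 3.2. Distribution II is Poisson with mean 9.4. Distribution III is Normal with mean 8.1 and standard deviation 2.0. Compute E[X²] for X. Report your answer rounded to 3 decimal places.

109.097

For each component E[X²] = Var + (mean)², giving I: 171.53; II: 97.76; III: 69.61.
Overall E[X²] = 0.23·171.53 + 0.57·97.76 + 0.2·69.61 = 109.097.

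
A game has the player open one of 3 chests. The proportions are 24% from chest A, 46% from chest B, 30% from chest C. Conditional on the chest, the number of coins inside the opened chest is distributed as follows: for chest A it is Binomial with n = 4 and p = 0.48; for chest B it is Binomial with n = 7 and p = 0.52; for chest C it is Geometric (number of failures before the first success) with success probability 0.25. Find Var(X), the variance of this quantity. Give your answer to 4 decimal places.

5.1104

Per component, A: μ=1.92, E[X²]=4.6848; B: μ=3.64, E[X²]=14.9968; C: μ=3, E[X²]=21.
E[X] = 0.24·1.92 + 0.46·3.64 + 0.3·3 = 3.0352.
E[X²] = 0.24·4.6848 + 0.46·14.9968 + 0.3·21 = 14.3229.
Var(X) = E[X²] − (E[X])² = 14.3229 − 9.21244 = 5.11044.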